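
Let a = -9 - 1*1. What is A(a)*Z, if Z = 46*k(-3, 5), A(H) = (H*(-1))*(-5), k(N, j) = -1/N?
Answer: -2300/3 ≈ -766.67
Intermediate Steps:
a = -10 (a = -9 - 1 = -10)
A(H) = 5*H (A(H) = -H*(-5) = 5*H)
Z = 46/3 (Z = 46*(-1/(-3)) = 46*(-1*(-1/3)) = 46*(1/3) = 46/3 ≈ 15.333)
A(a)*Z = (5*(-10))*(46/3) = -50*46/3 = -2300/3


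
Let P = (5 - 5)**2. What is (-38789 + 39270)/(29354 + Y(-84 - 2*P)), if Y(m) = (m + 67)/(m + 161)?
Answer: 37037/2260241 ≈ 0.016386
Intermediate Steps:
P = 0 (P = 0**2 = 0)
Y(m) = (67 + m)/(161 + m)
(-38789 + 39270)/(29354 + Y(-84 - 2*P)) = (-38789 + 39270)/(29354 + (67 + (-84 - 2*0))/(161 + (-84 - 2*0))) = 481/(29354 + (67 + (-84 + 0))/(161 + (-84 + 0))) = 481/(29354 + (67 - 84)/(161 - 84)) = 481/(29354 - 17/77) = 481/(2260241/77) = 481*(77/2260241) = 37037/2260241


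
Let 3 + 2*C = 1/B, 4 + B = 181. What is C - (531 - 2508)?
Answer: 349664/177 ≈ 1975.5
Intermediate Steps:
B = 177 (B = -4 + 181 = 177)
C = -265/177 (C = -3/2 + (½)/177 = -3/2 + (½)*(1/177) = -3/2 + 1/354 = -265/177 ≈ -1.4972)
C - (531 - 2508) = -265/177 - (531 - 2508) = -265/177 - 1*(-1977) = -265/177 + 1977 = 349664/177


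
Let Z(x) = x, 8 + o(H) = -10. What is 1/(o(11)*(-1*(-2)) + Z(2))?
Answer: -1/34 ≈ -0.029412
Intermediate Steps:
o(H) = -18 (o(H) = -8 - 10 = -18)
1/(o(11)*(-1*(-2)) + Z(2)) = 1/(-(-18)*(-2) + 2) = 1/(-18*2 + 2) = 1/(-36 + 2) = 1/(-34) = -1/34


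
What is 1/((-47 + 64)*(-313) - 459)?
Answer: -1/5780 ≈ -0.00017301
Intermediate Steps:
1/((-47 + 64)*(-313) - 459) = 1/(17*(-313) - 459) = 1/(-5321 - 459) = 1/(-5780) = -1/5780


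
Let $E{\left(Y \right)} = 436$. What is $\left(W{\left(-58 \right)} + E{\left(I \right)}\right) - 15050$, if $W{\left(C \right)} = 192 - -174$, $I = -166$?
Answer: $-14248$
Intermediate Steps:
$W{\left(C \right)} = 366$ ($W{\left(C \right)} = 192 + 174 = 366$)
$\left(W{\left(-58 \right)} + E{\left(I \right)}\right) - 15050 = \left(366 + 436\right) - 15050 = 802 - 15050 = -14248$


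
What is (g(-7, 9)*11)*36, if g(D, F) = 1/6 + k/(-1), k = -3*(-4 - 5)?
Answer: -10626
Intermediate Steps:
k = 27 (k = -3*(-9) = 27)
g(D, F) = -161/6 (g(D, F) = 1/6 + 27/(-1) = 1*(⅙) + 27*(-1) = ⅙ - 27 = -161/6)
(g(-7, 9)*11)*36 = -161/6*11*36 = -1771/6*36 = -10626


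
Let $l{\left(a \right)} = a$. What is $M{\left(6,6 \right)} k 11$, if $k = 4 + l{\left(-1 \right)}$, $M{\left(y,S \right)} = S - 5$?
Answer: $33$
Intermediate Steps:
$M{\left(y,S \right)} = -5 + S$
$k = 3$ ($k = 4 - 1 = 3$)
$M{\left(6,6 \right)} k 11 = \left(-5 + 6\right) 3 \cdot 11 = 1 \cdot 3 \cdot 11 = 3 \cdot 11 = 33$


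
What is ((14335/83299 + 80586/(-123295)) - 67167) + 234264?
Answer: 1716139762905496/10270350205 ≈ 1.6710e+5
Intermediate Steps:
((14335/83299 + 80586/(-123295)) - 67167) + 234264 = ((14335*(1/83299) + 80586*(-1/123295)) - 67167) + 234264 = ((14335/83299 - 80586/123295) - 67167) + 234264 = (-4945299389/10270350205 - 67167) + 234264 = -689833557518624/10270350205 + 234264 = 1716139762905496/10270350205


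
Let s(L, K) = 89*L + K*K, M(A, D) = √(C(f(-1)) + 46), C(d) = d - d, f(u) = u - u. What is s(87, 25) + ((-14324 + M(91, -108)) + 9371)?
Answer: 3415 + √46 ≈ 3421.8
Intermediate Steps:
f(u) = 0
C(d) = 0
M(A, D) = √46 (M(A, D) = √(0 + 46) = √46)
s(L, K) = K² + 89*L (s(L, K) = 89*L + K² = K² + 89*L)
s(87, 25) + ((-14324 + M(91, -108)) + 9371) = (25² + 89*87) + ((-14324 + √46) + 9371) = (625 + 7743) + (-4953 + √46) = 8368 + (-4953 + √46) = 3415 + √46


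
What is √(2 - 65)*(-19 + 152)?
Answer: 399*I*√7 ≈ 1055.7*I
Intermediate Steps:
√(2 - 65)*(-19 + 152) = √(-63)*133 = (3*I*√7)*133 = 399*I*√7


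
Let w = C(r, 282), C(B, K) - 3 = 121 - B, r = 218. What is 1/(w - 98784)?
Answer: -1/98878 ≈ -1.0113e-5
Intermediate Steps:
C(B, K) = 124 - B (C(B, K) = 3 + (121 - B) = 124 - B)
w = -94 (w = 124 - 1*218 = 124 - 218 = -94)
1/(w - 98784) = 1/(-94 - 98784) = 1/(-98878) = -1/98878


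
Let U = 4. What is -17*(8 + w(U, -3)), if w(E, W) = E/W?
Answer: -340/3 ≈ -113.33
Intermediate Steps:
-17*(8 + w(U, -3)) = -17*(8 + 4/(-3)) = -17*(8 + 4*(-⅓)) = -17*(8 - 4/3) = -17*20/3 = -340/3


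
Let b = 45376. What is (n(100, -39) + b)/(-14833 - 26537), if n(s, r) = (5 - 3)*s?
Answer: -7596/6895 ≈ -1.1017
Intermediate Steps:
n(s, r) = 2*s
(n(100, -39) + b)/(-14833 - 26537) = (2*100 + 45376)/(-14833 - 26537) = (200 + 45376)/(-41370) = 45576*(-1/41370) = -7596/6895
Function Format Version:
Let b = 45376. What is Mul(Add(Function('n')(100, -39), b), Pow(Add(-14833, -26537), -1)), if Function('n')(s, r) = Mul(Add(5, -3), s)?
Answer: Rational(-7596, 6895) ≈ -1.1017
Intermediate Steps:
Function('n')(s, r) = Mul(2, s)
Mul(Add(Function('n')(100, -39), b), Pow(Add(-14833, -26537), -1)) = Mul(Add(Mul(2, 100), 45376), Pow(Add(-14833, -26537), -1)) = Mul(Add(200, 45376), Pow(-41370, -1)) = Mul(45576, Rational(-1, 41370)) = Rational(-7596, 6895)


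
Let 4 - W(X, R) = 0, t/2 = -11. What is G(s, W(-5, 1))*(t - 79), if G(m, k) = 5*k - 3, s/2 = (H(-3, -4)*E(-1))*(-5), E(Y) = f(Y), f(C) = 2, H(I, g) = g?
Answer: -1717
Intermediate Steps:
t = -22 (t = 2*(-11) = -22)
E(Y) = 2
W(X, R) = 4 (W(X, R) = 4 - 1*0 = 4 + 0 = 4)
s = 80 (s = 2*(-4*2*(-5)) = 2*(-8*(-5)) = 2*40 = 80)
G(m, k) = -3 + 5*k
G(s, W(-5, 1))*(t - 79) = (-3 + 5*4)*(-22 - 79) = (-3 + 20)*(-101) = 17*(-101) = -1717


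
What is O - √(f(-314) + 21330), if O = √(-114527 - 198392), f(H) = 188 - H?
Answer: -2*√5458 + I*√312919 ≈ -147.76 + 559.39*I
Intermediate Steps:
O = I*√312919 (O = √(-312919) = I*√312919 ≈ 559.39*I)
O - √(f(-314) + 21330) = I*√312919 - √((188 - 1*(-314)) + 21330) = I*√312919 - √((188 + 314) + 21330) = I*√312919 - √(502 + 21330) = I*√312919 - √21832 = I*√312919 - 2*√5458 = -2*√5458 + I*√312919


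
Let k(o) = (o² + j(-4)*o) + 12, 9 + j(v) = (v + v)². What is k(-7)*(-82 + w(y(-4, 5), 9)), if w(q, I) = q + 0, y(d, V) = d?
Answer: 27864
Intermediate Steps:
j(v) = -9 + 4*v² (j(v) = -9 + (v + v)² = -9 + (2*v)² = -9 + 4*v²)
w(q, I) = q
k(o) = 12 + o² + 55*o (k(o) = (o² + (-9 + 4*(-4)²)*o) + 12 = (o² + (-9 + 4*16)*o) + 12 = (o² + (-9 + 64)*o) + 12 = (o² + 55*o) + 12 = 12 + o² + 55*o)
k(-7)*(-82 + w(y(-4, 5), 9)) = (12 + (-7)² + 55*(-7))*(-82 - 4) = (12 + 49 - 385)*(-86) = -324*(-86) = 27864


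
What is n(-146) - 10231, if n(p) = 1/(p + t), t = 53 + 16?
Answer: -787788/77 ≈ -10231.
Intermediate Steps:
t = 69
n(p) = 1/(69 + p) (n(p) = 1/(p + 69) = 1/(69 + p))
n(-146) - 10231 = 1/(69 - 146) - 10231 = 1/(-77) - 10231 = -1/77 - 10231 = -787788/77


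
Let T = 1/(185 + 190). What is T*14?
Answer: 14/375 ≈ 0.037333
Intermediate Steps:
T = 1/375 ≈ 0.0026667
T*14 = (1/375)*14 = 14/375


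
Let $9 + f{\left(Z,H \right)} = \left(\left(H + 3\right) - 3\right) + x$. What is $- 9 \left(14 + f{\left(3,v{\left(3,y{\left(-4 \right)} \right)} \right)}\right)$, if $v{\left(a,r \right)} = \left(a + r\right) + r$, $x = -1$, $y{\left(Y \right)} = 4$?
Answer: $-135$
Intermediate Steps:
$v{\left(a,r \right)} = a + 2 r$
$f{\left(Z,H \right)} = -10 + H$ ($f{\left(Z,H \right)} = -9 + \left(\left(\left(H + 3\right) - 3\right) - 1\right) = -9 + \left(\left(\left(3 + H\right) - 3\right) - 1\right) = -9 + \left(H - 1\right) = -9 + \left(-1 + H\right) = -10 + H$)
$- 9 \left(14 + f{\left(3,v{\left(3,y{\left(-4 \right)} \right)} \right)}\right) = - 9 \left(14 + \left(-10 + \left(3 + 2 \cdot 4\right)\right)\right) = - 9 \left(14 + \left(-10 + \left(3 + 8\right)\right)\right) = - 9 \left(14 + \left(-10 + 11\right)\right) = - 9 \left(14 + 1\right) = \left(-9\right) 15 = -135$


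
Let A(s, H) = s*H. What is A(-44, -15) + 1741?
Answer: 2401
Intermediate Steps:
A(s, H) = H*s
A(-44, -15) + 1741 = -15*(-44) + 1741 = 660 + 1741 = 2401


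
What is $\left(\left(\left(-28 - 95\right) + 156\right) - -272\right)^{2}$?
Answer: $93025$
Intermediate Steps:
$\left(\left(\left(-28 - 95\right) + 156\right) - -272\right)^{2} = \left(\left(\left(-28 - 95\right) + 156\right) + 272\right)^{2} = \left(\left(-123 + 156\right) + 272\right)^{2} = \left(33 + 272\right)^{2} = 305^{2} = 93025$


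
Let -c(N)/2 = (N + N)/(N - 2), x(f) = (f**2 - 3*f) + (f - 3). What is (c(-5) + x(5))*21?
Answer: 192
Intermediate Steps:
x(f) = -3 + f**2 - 2*f (x(f) = (f**2 - 3*f) + (-3 + f) = -3 + f**2 - 2*f)
c(N) = -4*N/(-2 + N) (c(N) = -2*(N + N)/(N - 2) = -2*2*N/(-2 + N) = -4*N/(-2 + N))
(c(-5) + x(5))*21 = (-4*(-5)/(-2 - 5) + (-3 + 5**2 - 2*5))*21 = (-4*(-5)/(-7) + (-3 + 25 - 10))*21 = (-4*(-5)*(-1/7) + 12)*21 = (-20/7 + 12)*21 = (64/7)*21 = 192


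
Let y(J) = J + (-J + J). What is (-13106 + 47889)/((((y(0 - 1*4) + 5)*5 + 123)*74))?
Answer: 34783/9472 ≈ 3.6722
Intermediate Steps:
y(J) = J (y(J) = J + 0 = J)
(-13106 + 47889)/((((y(0 - 1*4) + 5)*5 + 123)*74)) = (-13106 + 47889)/(((((0 - 1*4) + 5)*5 + 123)*74)) = 34783/(((((0 - 4) + 5)*5 + 123)*74)) = 34783/((((-4 + 5)*5 + 123)*74)) = 34783/(((1*5 + 123)*74)) = 34783/(((5 + 123)*74)) = 34783/((128*74)) = 34783/9472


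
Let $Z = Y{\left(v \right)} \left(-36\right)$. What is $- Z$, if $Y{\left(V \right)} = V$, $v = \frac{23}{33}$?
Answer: $\frac{276}{11} \approx 25.091$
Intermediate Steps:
$v = \frac{23}{33}$ ($v = 23 \cdot \frac{1}{33} = \frac{23}{33} \approx 0.69697$)
$Z = - \frac{276}{11}$ ($Z = \frac{23}{33} \left(-36\right) = - \frac{276}{11} \approx -25.091$)
$- Z = \left(-1\right) \left(- \frac{276}{11}\right) = \frac{276}{11}$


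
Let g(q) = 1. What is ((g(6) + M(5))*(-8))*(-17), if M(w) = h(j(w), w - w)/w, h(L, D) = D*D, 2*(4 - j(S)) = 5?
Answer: 136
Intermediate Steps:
j(S) = 3/2 (j(S) = 4 - ½*5 = 4 - 5/2 = 3/2)
h(L, D) = D²
M(w) = 0 (M(w) = (w - w)²/w = 0²/w = 0/w = 0)
((g(6) + M(5))*(-8))*(-17) = ((1 + 0)*(-8))*(-17) = (1*(-8))*(-17) = -8*(-17) = 136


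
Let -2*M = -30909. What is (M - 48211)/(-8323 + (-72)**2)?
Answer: 65513/6278 ≈ 10.435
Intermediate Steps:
M = 30909/2 (M = -1/2*(-30909) = 30909/2 ≈ 15455.)
(M - 48211)/(-8323 + (-72)**2) = (30909/2 - 48211)/(-8323 + (-72)**2) = -65513/(2*(-8323 + 5184)) = -65513/2/(-3139) = -65513/2*(-1/3139) = 65513/6278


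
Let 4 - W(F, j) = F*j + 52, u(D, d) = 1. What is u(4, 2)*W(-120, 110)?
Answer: 13152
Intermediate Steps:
W(F, j) = -48 - F*j (W(F, j) = 4 - (F*j + 52) = 4 - (52 + F*j) = 4 + (-52 - F*j) = -48 - F*j)
u(4, 2)*W(-120, 110) = 1*(-48 - 1*(-120)*110) = 1*(-48 + 13200) = 1*13152 = 13152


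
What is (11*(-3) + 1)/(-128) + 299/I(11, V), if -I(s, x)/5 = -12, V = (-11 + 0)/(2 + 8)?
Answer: 157/30 ≈ 5.2333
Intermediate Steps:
V = -11/10 ≈ -1.1000
I(s, x) = 60 (I(s, x) = -5*(-12) = 60)
(11*(-3) + 1)/(-128) + 299/I(11, V) = (11*(-3) + 1)/(-128) + 299/60 = (-33 + 1)*(-1/128) + 299*(1/60) = -32*(-1/128) + 299/60 = ¼ + 299/60 = 157/30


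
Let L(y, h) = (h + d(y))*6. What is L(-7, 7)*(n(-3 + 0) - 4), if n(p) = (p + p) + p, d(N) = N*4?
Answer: 1638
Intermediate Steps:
d(N) = 4*N
L(y, h) = 6*h + 24*y (L(y, h) = (h + 4*y)*6 = 6*h + 24*y)
n(p) = 3*p (n(p) = 2*p + p = 3*p)
L(-7, 7)*(n(-3 + 0) - 4) = (6*7 + 24*(-7))*(3*(-3 + 0) - 4) = (42 - 168)*(3*(-3) - 4) = -126*(-9 - 4) = -126*(-13) = 1638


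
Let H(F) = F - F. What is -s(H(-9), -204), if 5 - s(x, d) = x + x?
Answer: -5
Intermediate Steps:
H(F) = 0
s(x, d) = 5 - 2*x (s(x, d) = 5 - (x + x) = 5 - 2*x)
-s(H(-9), -204) = -(5 - 2*0) = -(5 + 0) = -1*5 = -5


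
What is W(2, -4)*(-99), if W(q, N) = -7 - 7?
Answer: 1386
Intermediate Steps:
W(q, N) = -14
W(2, -4)*(-99) = -14*(-99) = 1386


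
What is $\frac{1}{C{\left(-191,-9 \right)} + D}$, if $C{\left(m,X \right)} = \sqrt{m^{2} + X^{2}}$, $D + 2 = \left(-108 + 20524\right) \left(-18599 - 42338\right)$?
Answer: $- \frac{622044897}{773879707767462937} - \frac{\sqrt{36562}}{1547759415534925874} \approx -8.038 \cdot 10^{-10}$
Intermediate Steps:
$D = -1244089794$ ($D = -2 + \left(-108 + 20524\right) \left(-18599 - 42338\right) = -2 + 20416 \left(-60937\right) = -2 - 1244089792 = -1244089794$)
$C{\left(m,X \right)} = \sqrt{X^{2} + m^{2}}$
$\frac{1}{C{\left(-191,-9 \right)} + D} = \frac{1}{\sqrt{\left(-9\right)^{2} + \left(-191\right)^{2}} - 1244089794} = \frac{1}{\sqrt{81 + 36481} - 1244089794} = \frac{1}{\sqrt{36562} - 1244089794} = \frac{1}{-1244089794 + \sqrt{36562}}$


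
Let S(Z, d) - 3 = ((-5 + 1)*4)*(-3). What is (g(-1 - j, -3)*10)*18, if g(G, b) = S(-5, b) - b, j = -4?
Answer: 9720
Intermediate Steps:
S(Z, d) = 51 (S(Z, d) = 3 + ((-5 + 1)*4)*(-3) = 3 - 4*4*(-3) = 3 - 16*(-3) = 3 + 48 = 51)
g(G, b) = 51 - b
(g(-1 - j, -3)*10)*18 = ((51 - 1*(-3))*10)*18 = ((51 + 3)*10)*18 = (54*10)*18 = 540*18 = 9720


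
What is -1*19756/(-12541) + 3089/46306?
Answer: 953560485/580723546 ≈ 1.6420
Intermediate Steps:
-1*19756/(-12541) + 3089/46306 = -19756*(-1/12541) + 3089*(1/46306) = 19756/12541 + 3089/46306 = 953560485/580723546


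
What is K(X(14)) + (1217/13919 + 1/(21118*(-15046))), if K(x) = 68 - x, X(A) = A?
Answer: 239209409865885/4422642936332 ≈ 54.087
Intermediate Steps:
K(X(14)) + (1217/13919 + 1/(21118*(-15046))) = (68 - 1*14) + (1217/13919 + 1/(21118*(-15046))) = (68 - 14) + (1217*(1/13919) + (1/21118)*(-1/15046)) = 54 + (1217/13919 - 1/317741428) = 54 + 386691303957/4422642936332 = 239209409865885/4422642936332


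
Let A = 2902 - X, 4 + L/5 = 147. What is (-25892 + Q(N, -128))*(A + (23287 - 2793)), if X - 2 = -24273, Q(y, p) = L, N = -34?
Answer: -1200112059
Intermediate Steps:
L = 715 (L = -20 + 5*147 = -20 + 735 = 715)
Q(y, p) = 715
X = -24271 (X = 2 - 24273 = -24271)
A = 27173 (A = 2902 - 1*(-24271) = 2902 + 24271 = 27173)
(-25892 + Q(N, -128))*(A + (23287 - 2793)) = (-25892 + 715)*(27173 + (23287 - 2793)) = -25177*(27173 + 20494) = -25177*47667 = -1200112059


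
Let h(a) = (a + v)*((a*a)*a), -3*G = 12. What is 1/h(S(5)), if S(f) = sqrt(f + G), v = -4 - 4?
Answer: -1/7 ≈ -0.14286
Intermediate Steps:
v = -8
G = -4 (G = -1/3*12 = -4)
S(f) = sqrt(-4 + f) (S(f) = sqrt(f - 4) = sqrt(-4 + f))
h(a) = a**3*(-8 + a) (h(a) = (a - 8)*((a*a)*a) = (-8 + a)*(a**2*a) = (-8 + a)*a**3 = a**3*(-8 + a))
1/h(S(5)) = 1/((sqrt(-4 + 5))**3*(-8 + sqrt(-4 + 5))) = 1/((sqrt(1))**3*(-8 + sqrt(1))) = 1/(1**3*(-8 + 1)) = 1/(1*(-7)) = 1/(-7) = -1/7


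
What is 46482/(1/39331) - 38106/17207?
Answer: 31457554169088/17207 ≈ 1.8282e+9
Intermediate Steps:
46482/(1/39331) - 38106/17207 = 46482/(1/39331) - 38106*1/17207 = 46482*39331 - 38106/17207 = 1828183542 - 38106/17207 = 31457554169088/17207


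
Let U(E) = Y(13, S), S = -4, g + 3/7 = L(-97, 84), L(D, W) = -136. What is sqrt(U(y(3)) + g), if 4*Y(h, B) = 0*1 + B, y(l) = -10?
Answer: I*sqrt(6734)/7 ≈ 11.723*I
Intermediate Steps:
g = -955/7 (g = -3/7 - 136 = -955/7 ≈ -136.43)
Y(h, B) = B/4 (Y(h, B) = (0*1 + B)/4 = (0 + B)/4 = B/4)
U(E) = -1 (U(E) = (1/4)*(-4) = -1)
sqrt(U(y(3)) + g) = sqrt(-1 - 955/7) = sqrt(-962/7) = I*sqrt(6734)/7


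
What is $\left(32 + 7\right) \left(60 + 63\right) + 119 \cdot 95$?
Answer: $16102$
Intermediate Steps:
$\left(32 + 7\right) \left(60 + 63\right) + 119 \cdot 95 = 39 \cdot 123 + 11305 = 4797 + 11305 = 16102$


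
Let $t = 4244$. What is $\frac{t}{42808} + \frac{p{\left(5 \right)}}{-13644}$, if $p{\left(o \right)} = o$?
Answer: $\frac{7211387}{73009044} \approx 0.098774$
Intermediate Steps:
$\frac{t}{42808} + \frac{p{\left(5 \right)}}{-13644} = \frac{4244}{42808} + \frac{5}{-13644} = 4244 \cdot \frac{1}{42808} + 5 \left(- \frac{1}{13644}\right) = \frac{1061}{10702} - \frac{5}{13644} = \frac{7211387}{73009044}$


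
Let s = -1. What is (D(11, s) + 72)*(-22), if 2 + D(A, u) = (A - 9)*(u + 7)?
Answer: -1804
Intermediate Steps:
D(A, u) = -2 + (-9 + A)*(7 + u) (D(A, u) = -2 + (A - 9)*(u + 7) = -2 + (-9 + A)*(7 + u))
(D(11, s) + 72)*(-22) = ((-65 - 9*(-1) + 7*11 + 11*(-1)) + 72)*(-22) = ((-65 + 9 + 77 - 11) + 72)*(-22) = (10 + 72)*(-22) = 82*(-22) = -1804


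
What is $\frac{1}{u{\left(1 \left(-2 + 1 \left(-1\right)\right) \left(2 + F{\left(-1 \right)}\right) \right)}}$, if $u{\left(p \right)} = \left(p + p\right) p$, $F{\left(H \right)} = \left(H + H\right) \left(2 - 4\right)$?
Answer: $\frac{1}{648} \approx 0.0015432$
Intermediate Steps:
$F{\left(H \right)} = - 4 H$ ($F{\left(H \right)} = 2 H \left(-2\right) = - 4 H$)
$u{\left(p \right)} = 2 p^{2}$ ($u{\left(p \right)} = 2 p p = 2 p^{2}$)
$\frac{1}{u{\left(1 \left(-2 + 1 \left(-1\right)\right) \left(2 + F{\left(-1 \right)}\right) \right)}} = \frac{1}{2 \left(1 \left(-2 + 1 \left(-1\right)\right) \left(2 - -4\right)\right)^{2}} = \frac{1}{2 \left(1 \left(-2 - 1\right) \left(2 + 4\right)\right)^{2}} = \frac{1}{2 \left(1 \left(-3\right) 6\right)^{2}} = \frac{1}{2 \left(\left(-3\right) 6\right)^{2}} = \frac{1}{2 \left(-18\right)^{2}} = \frac{1}{2 \cdot 324} = \frac{1}{648}$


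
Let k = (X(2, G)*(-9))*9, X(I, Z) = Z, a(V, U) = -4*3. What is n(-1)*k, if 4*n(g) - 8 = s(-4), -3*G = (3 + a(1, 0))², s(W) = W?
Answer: 2187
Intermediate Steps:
a(V, U) = -12
G = -27 (G = -(3 - 12)²/3 = -⅓*(-9)² = -⅓*81 = -27)
n(g) = 1 (n(g) = 2 + (¼)*(-4) = 2 - 1 = 1)
k = 2187 (k = -27*(-9)*9 = 243*9 = 2187)
n(-1)*k = 1*2187 = 2187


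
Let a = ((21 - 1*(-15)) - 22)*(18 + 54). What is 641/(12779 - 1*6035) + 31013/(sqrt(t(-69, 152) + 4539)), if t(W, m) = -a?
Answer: 641/6744 + 31013*sqrt(3531)/3531 ≈ 522.00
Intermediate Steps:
a = 1008 (a = ((21 + 15) - 22)*72 = (36 - 22)*72 = 14*72 = 1008)
t(W, m) = -1008 (t(W, m) = -1*1008 = -1008)
641/(12779 - 1*6035) + 31013/(sqrt(t(-69, 152) + 4539)) = 641/(12779 - 1*6035) + 31013/(sqrt(-1008 + 4539)) = 641/(12779 - 6035) + 31013/(sqrt(3531)) = 641/6744 + 31013*(sqrt(3531)/3531) = 641*(1/6744) + 31013*sqrt(3531)/3531 = 641/6744 + 31013*sqrt(3531)/3531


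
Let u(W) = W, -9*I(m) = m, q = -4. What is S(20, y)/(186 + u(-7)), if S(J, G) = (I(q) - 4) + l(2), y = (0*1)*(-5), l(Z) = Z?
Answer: -14/1611 ≈ -0.0086903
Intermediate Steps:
I(m) = -m/9
y = 0 (y = 0*(-5) = 0)
S(J, G) = -14/9 (S(J, G) = (-⅑*(-4) - 4) + 2 = (4/9 - 4) + 2 = -32/9 + 2 = -14/9)
S(20, y)/(186 + u(-7)) = -14/(9*(186 - 7)) = -14/9/179 = -14/9*1/179 = -14/1611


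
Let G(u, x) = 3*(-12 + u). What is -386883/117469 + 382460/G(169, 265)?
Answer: 44744971847/55327899 ≈ 808.72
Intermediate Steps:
G(u, x) = -36 + 3*u
-386883/117469 + 382460/G(169, 265) = -386883/117469 + 382460/(-36 + 3*169) = -386883*1/117469 + 382460/(-36 + 507) = -386883/117469 + 382460/471 = 44744971847/55327899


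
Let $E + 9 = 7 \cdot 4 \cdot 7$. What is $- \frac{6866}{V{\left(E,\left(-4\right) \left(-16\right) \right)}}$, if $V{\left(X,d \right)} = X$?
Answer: $- \frac{6866}{187} \approx -36.717$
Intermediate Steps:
$E = 187$ ($E = -9 + 7 \cdot 4 \cdot 7 = -9 + 28 \cdot 7 = -9 + 196 = 187$)
$- \frac{6866}{V{\left(E,\left(-4\right) \left(-16\right) \right)}} = - \frac{6866}{187}$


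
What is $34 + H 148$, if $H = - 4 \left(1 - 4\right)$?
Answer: $1810$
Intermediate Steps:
$H = 12$ ($H = \left(-4\right) \left(-3\right) = 12$)
$34 + H 148 = 34 + 12 \cdot 148 = 34 + 1776 = 1810$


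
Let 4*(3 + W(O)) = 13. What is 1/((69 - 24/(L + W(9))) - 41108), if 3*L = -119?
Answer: -473/19411159 ≈ -2.4367e-5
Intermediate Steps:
W(O) = ¼ (W(O) = -3 + (¼)*13 = -3 + 13/4 = ¼)
L = -119/3 (L = (⅓)*(-119) = -119/3 ≈ -39.667)
1/((69 - 24/(L + W(9))) - 41108) = 1/((69 - 24/(-119/3 + ¼)) - 41108) = 1/((69 - 24/(-473/12)) - 41108) = 1/((69 - 12/473*(-24)) - 41108) = 1/((69 + 288/473) - 41108) = 1/(32925/473 - 41108) = 1/(-19411159/473) = -473/19411159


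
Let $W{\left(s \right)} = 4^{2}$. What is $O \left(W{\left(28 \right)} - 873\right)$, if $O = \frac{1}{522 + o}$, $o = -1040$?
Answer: $\frac{857}{518} \approx 1.6544$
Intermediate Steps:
$W{\left(s \right)} = 16$
$O = - \frac{1}{518}$ ($O = \frac{1}{522 - 1040} = \frac{1}{-518} = - \frac{1}{518} \approx -0.0019305$)
$O \left(W{\left(28 \right)} - 873\right) = - \frac{16 - 873}{518} = \left(- \frac{1}{518}\right) \left(-857\right) = \frac{857}{518}$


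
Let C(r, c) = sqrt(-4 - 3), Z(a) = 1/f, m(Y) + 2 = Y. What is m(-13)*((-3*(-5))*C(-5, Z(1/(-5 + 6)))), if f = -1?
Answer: -225*I*sqrt(7) ≈ -595.29*I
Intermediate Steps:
m(Y) = -2 + Y
Z(a) = -1 (Z(a) = 1/(-1) = -1)
C(r, c) = I*sqrt(7) (C(r, c) = sqrt(-7) = I*sqrt(7))
m(-13)*((-3*(-5))*C(-5, Z(1/(-5 + 6)))) = (-2 - 13)*((-3*(-5))*(I*sqrt(7))) = -225*I*sqrt(7)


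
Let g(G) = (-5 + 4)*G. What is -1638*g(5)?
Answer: 8190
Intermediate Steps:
g(G) = -G
-1638*g(5) = -(-1638)*5 = -1638*(-5) = 8190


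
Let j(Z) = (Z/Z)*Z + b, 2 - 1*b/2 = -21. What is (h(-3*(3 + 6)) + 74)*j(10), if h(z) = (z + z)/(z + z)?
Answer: 4200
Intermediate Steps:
b = 46 (b = 4 - 2*(-21) = 4 + 42 = 46)
h(z) = 1 (h(z) = (2*z)/((2*z)) = (2*z)*(1/(2*z)) = 1)
j(Z) = 46 + Z (j(Z) = (Z/Z)*Z + 46 = 1*Z + 46 = Z + 46 = 46 + Z)
(h(-3*(3 + 6)) + 74)*j(10) = (1 + 74)*(46 + 10) = 75*56 = 4200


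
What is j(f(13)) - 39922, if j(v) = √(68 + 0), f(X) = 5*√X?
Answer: -39922 + 2*√17 ≈ -39914.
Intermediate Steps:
j(v) = 2*√17 (j(v) = √68 = 2*√17)
j(f(13)) - 39922 = 2*√17 - 39922 = -39922 + 2*√17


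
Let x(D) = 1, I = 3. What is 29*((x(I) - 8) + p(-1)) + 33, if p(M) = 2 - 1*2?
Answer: -170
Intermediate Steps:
p(M) = 0 (p(M) = 2 - 2 = 0)
29*((x(I) - 8) + p(-1)) + 33 = 29*((1 - 8) + 0) + 33 = 29*(-7 + 0) + 33 = 29*(-7) + 33 = -203 + 33 = -170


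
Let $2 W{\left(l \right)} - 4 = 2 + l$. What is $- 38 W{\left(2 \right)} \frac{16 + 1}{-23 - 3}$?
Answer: $\frac{1292}{13} \approx 99.385$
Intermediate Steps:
$W{\left(l \right)} = 3 + \frac{l}{2}$ ($W{\left(l \right)} = 2 + \frac{2 + l}{2} = 2 + \left(1 + \frac{l}{2}\right) = 3 + \frac{l}{2}$)
$- 38 W{\left(2 \right)} \frac{16 + 1}{-23 - 3} = - 38 \left(3 + \frac{1}{2} \cdot 2\right) \frac{16 + 1}{-23 - 3} = - 38 \left(3 + 1\right) \frac{17}{-26} = \left(-38\right) 4 \cdot 17 \left(- \frac{1}{26}\right) = \left(-152\right) \left(- \frac{17}{26}\right) = \frac{1292}{13}$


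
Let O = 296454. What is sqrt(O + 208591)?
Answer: sqrt(505045) ≈ 710.67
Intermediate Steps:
sqrt(O + 208591) = sqrt(296454 + 208591) = sqrt(505045)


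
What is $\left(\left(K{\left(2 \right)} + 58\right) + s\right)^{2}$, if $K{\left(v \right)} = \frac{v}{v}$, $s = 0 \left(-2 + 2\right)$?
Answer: $3481$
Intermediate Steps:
$s = 0$ ($s = 0 \cdot 0 = 0$)
$K{\left(v \right)} = 1$
$\left(\left(K{\left(2 \right)} + 58\right) + s\right)^{2} = \left(\left(1 + 58\right) + 0\right)^{2} = \left(59 + 0\right)^{2} = 59^{2} = 3481$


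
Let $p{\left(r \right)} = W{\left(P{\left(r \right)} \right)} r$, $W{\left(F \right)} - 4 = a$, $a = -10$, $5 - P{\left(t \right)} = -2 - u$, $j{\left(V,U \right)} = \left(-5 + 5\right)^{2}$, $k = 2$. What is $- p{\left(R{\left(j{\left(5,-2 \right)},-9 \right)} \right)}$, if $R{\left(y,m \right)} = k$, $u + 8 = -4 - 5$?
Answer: $12$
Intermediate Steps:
$u = -17$ ($u = -8 - 9 = -17$)
$j{\left(V,U \right)} = 0$ ($j{\left(V,U \right)} = 0^{2} = 0$)
$P{\left(t \right)} = -10$ ($P{\left(t \right)} = 5 - \left(-2 - -17\right) = 5 - \left(-2 + 17\right) = 5 - 15 = -10$)
$W{\left(F \right)} = -6$ ($W{\left(F \right)} = 4 - 10 = -6$)
$R{\left(y,m \right)} = 2$
$p{\left(r \right)} = - 6 r$
$- p{\left(R{\left(j{\left(5,-2 \right)},-9 \right)} \right)} = - \left(-6\right) 2 = \left(-1\right) \left(-12\right) = 12$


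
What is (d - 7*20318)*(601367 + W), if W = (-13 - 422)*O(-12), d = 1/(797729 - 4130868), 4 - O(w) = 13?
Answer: -286939396231806030/3333139 ≈ -8.6087e+10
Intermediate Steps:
O(w) = -9 (O(w) = 4 - 1*13 = 4 - 13 = -9)
d = -1/3333139 (d = 1/(-3333139) = -1/3333139 ≈ -3.0002e-7)
W = 3915 (W = (-13 - 422)*(-9) = -435*(-9) = 3915)
(d - 7*20318)*(601367 + W) = (-1/3333139 - 7*20318)*(601367 + 3915) = (-1/3333139 - 142226)*605282 = -474059027415/3333139*605282 = -286939396231806030/3333139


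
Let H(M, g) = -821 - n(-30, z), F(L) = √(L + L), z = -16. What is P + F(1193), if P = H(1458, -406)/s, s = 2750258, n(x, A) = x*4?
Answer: -701/2750258 + √2386 ≈ 48.846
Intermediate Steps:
F(L) = √2*√L (F(L) = √(2*L) = √2*√L)
n(x, A) = 4*x
H(M, g) = -701 (H(M, g) = -821 - 4*(-30) = -821 - 1*(-120) = -821 + 120 = -701)
P = -701/2750258 ≈ -0.00025489
P + F(1193) = -701/2750258 + √2*√1193 = -701/2750258 + √2386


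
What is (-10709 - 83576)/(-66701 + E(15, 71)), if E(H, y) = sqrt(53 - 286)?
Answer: 6288903785/4449023634 + 94285*I*sqrt(233)/4449023634 ≈ 1.4135 + 0.00032349*I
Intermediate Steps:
E(H, y) = I*sqrt(233) (E(H, y) = sqrt(-233) = I*sqrt(233))
(-10709 - 83576)/(-66701 + E(15, 71)) = (-10709 - 83576)/(-66701 + I*sqrt(233)) = -94285/(-66701 + I*sqrt(233))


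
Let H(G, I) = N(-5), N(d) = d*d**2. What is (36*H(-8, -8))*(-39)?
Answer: 175500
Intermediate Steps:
N(d) = d**3
H(G, I) = -125 (H(G, I) = (-5)**3 = -125)
(36*H(-8, -8))*(-39) = (36*(-125))*(-39) = -4500*(-39) = 175500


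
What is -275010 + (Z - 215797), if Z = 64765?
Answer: -426042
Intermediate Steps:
-275010 + (Z - 215797) = -275010 + (64765 - 215797) = -275010 - 151032 = -426042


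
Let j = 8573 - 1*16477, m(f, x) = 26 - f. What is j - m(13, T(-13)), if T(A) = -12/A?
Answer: -7917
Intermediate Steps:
j = -7904 (j = 8573 - 16477 = -7904)
j - m(13, T(-13)) = -7904 - (26 - 1*13) = -7904 - (26 - 13) = -7904 - 1*13 = -7904 - 13 = -7917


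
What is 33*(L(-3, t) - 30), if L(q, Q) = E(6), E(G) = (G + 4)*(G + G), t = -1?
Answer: 2970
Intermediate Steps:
E(G) = 2*G*(4 + G) (E(G) = (4 + G)*(2*G) = 2*G*(4 + G))
L(q, Q) = 120 (L(q, Q) = 2*6*(4 + 6) = 2*6*10 = 120)
33*(L(-3, t) - 30) = 33*(120 - 30) = 33*90 = 2970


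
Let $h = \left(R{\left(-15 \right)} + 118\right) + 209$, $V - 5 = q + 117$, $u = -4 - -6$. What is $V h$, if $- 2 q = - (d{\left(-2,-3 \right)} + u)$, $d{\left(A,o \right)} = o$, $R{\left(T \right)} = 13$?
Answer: $41310$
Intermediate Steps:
$u = 2$ ($u = -4 + 6 = 2$)
$q = - \frac{1}{2}$ ($q = - \frac{\left(-1\right) \left(-3 + 2\right)}{2} = - \frac{\left(-1\right) \left(-1\right)}{2} = \left(- \frac{1}{2}\right) 1 = - \frac{1}{2} \approx -0.5$)
$V = \frac{243}{2}$ ($V = 5 + \left(- \frac{1}{2} + 117\right) = 5 + \frac{233}{2} = \frac{243}{2} \approx 121.5$)
$h = 340$ ($h = \left(13 + 118\right) + 209 = 131 + 209 = 340$)
$V h = \frac{243}{2} \cdot 340 = 41310$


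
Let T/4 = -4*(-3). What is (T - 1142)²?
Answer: 1196836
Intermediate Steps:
T = 48 (T = 4*(-4*(-3)) = 4*12 = 48)
(T - 1142)² = (48 - 1142)² = (-1094)² = 1196836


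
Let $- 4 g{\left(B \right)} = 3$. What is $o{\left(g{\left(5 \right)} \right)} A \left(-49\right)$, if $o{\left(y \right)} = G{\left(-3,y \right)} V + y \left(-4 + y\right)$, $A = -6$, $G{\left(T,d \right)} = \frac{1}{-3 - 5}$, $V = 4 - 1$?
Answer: $\frac{7497}{8} \approx 937.13$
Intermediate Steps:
$g{\left(B \right)} = - \frac{3}{4}$ ($g{\left(B \right)} = \left(- \frac{1}{4}\right) 3 = - \frac{3}{4}$)
$V = 3$
$G{\left(T,d \right)} = - \frac{1}{8}$ ($G{\left(T,d \right)} = \frac{1}{-8} = - \frac{1}{8}$)
$o{\left(y \right)} = - \frac{3}{8} + y \left(-4 + y\right)$ ($o{\left(y \right)} = \left(- \frac{1}{8}\right) 3 + y \left(-4 + y\right) = - \frac{3}{8} + y \left(-4 + y\right)$)
$o{\left(g{\left(5 \right)} \right)} A \left(-49\right) = \left(- \frac{3}{8} + \left(- \frac{3}{4}\right)^{2} - -3\right) \left(-6\right) \left(-49\right) = \left(- \frac{3}{8} + \frac{9}{16} + 3\right) \left(-6\right) \left(-49\right) = \frac{51}{16} \left(-6\right) \left(-49\right) = \left(- \frac{153}{8}\right) \left(-49\right) = \frac{7497}{8}$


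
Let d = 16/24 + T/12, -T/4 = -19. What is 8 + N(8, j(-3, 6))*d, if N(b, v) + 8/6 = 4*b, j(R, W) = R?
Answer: 668/3 ≈ 222.67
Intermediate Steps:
T = 76 (T = -4*(-19) = 76)
d = 7 (d = 16/24 + 76/12 = 16*(1/24) + 76*(1/12) = 2/3 + 19/3 = 7)
N(b, v) = -4/3 + 4*b
8 + N(8, j(-3, 6))*d = 8 + (-4/3 + 4*8)*7 = 8 + (-4/3 + 32)*7 = 8 + (92/3)*7 = 8 + 644/3 = 668/3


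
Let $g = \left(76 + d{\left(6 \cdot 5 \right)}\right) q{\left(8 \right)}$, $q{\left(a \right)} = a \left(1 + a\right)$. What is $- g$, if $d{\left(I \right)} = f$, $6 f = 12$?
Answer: $-5616$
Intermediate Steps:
$f = 2$ ($f = \frac{1}{6} \cdot 12 = 2$)
$d{\left(I \right)} = 2$
$g = 5616$ ($g = \left(76 + 2\right) 8 \left(1 + 8\right) = 78 \cdot 8 \cdot 9 = 78 \cdot 72 = 5616$)
$- g = \left(-1\right) 5616 = -5616$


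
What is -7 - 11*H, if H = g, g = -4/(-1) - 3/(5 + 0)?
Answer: -222/5 ≈ -44.400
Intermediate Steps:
g = 17/5 (g = -4*(-1) - 3/5 = 4 - 3*⅕ = 4 - ⅗ = 17/5 ≈ 3.4000)
H = 17/5 ≈ 3.4000
-7 - 11*H = -7 - 11*17/5 = -7 - 187/5 = -222/5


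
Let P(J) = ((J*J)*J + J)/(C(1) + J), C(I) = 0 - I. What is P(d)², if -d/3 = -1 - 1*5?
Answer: 34222500/289 ≈ 1.1842e+5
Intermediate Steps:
C(I) = -I
d = 18 (d = -3*(-1 - 1*5) = -3*(-1 - 5) = -3*(-6) = 18)
P(J) = (J + J³)/(-1 + J) (P(J) = ((J*J)*J + J)/(-1*1 + J) = (J²*J + J)/(-1 + J) = (J³ + J)/(-1 + J) = (J + J³)/(-1 + J))
P(d)² = ((18 + 18³)/(-1 + 18))² = ((18 + 5832)/17)² = ((1/17)*5850)² = (5850/17)² = 34222500/289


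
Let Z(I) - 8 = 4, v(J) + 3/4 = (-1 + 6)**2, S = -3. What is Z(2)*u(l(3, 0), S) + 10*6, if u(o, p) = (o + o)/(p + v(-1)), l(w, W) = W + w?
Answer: 5388/85 ≈ 63.388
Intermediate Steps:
v(J) = 97/4 (v(J) = -3/4 + (-1 + 6)**2 = -3/4 + 5**2 = -3/4 + 25 = 97/4)
u(o, p) = 2*o/(97/4 + p) (u(o, p) = (o + o)/(p + 97/4) = (2*o)/(97/4 + p) = 2*o/(97/4 + p))
Z(I) = 12 (Z(I) = 8 + 4 = 12)
Z(2)*u(l(3, 0), S) + 10*6 = 12*(8*(0 + 3)/(97 + 4*(-3))) + 10*6 = 12*(8*3/(97 - 12)) + 60 = 12*(8*3/85) + 60 = 12*(8*3*(1/85)) + 60 = 12*(24/85) + 60 = 288/85 + 60 = 5388/85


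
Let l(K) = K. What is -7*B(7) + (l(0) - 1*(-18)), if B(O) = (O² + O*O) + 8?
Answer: -724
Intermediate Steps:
B(O) = 8 + 2*O² (B(O) = (O² + O²) + 8 = 2*O² + 8 = 8 + 2*O²)
-7*B(7) + (l(0) - 1*(-18)) = -7*(8 + 2*7²) + (0 - 1*(-18)) = -7*(8 + 2*49) + (0 + 18) = -7*(8 + 98) + 18 = -7*106 + 18 = -742 + 18 = -724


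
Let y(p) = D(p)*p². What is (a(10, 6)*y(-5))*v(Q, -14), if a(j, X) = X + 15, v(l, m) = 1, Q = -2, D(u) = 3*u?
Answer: -7875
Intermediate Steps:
y(p) = 3*p³ (y(p) = (3*p)*p² = 3*p³)
a(j, X) = 15 + X
(a(10, 6)*y(-5))*v(Q, -14) = ((15 + 6)*(3*(-5)³))*1 = (21*(3*(-125)))*1 = (21*(-375))*1 = -7875*1 = -7875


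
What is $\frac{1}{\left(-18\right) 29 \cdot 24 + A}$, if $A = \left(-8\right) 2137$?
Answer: $- \frac{1}{29624} \approx -3.3756 \cdot 10^{-5}$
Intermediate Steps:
$A = -17096$
$\frac{1}{\left(-18\right) 29 \cdot 24 + A} = \frac{1}{\left(-18\right) 29 \cdot 24 - 17096} = \frac{1}{\left(-522\right) 24 - 17096} = \frac{1}{-12528 - 17096} = \frac{1}{-29624} = - \frac{1}{29624}$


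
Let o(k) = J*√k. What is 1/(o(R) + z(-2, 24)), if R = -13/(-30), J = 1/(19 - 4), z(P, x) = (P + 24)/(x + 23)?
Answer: 6979500/3238283 - 33135*√390/3238283 ≈ 1.9532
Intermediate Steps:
z(P, x) = (24 + P)/(23 + x)
J = 1/15 ≈ 0.066667
R = 13/30 (R = -13*(-1/30) = 13/30 ≈ 0.43333)
o(k) = √k/15
1/(o(R) + z(-2, 24)) = 1/(√(13/30)/15 + (24 - 2)/(23 + 24)) = 1/((√390/30)/15 + 22/47) = 1/(√390/450 + (1/47)*22) = 1/(√390/450 + 22/47) = 1/(22/47 + √390/450)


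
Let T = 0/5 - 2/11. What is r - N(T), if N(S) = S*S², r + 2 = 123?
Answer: 161059/1331 ≈ 121.01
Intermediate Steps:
T = -2/11 (T = 0*(⅕) - 2*1/11 = 0 - 2/11 = -2/11 ≈ -0.18182)
r = 121 (r = -2 + 123 = 121)
N(S) = S³
r - N(T) = 121 - (-2/11)³ = 121 - 1*(-8/1331) = 121 + 8/1331 = 161059/1331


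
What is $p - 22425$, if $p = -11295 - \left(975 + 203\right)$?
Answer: $-34898$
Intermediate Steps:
$p = -12473$ ($p = -11295 - 1178 = -12473$)
$p - 22425 = -12473 - 22425 = -34898$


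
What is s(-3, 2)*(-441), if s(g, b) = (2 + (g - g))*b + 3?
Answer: -3087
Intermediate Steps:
s(g, b) = 3 + 2*b (s(g, b) = (2 + 0)*b + 3 = 2*b + 3 = 3 + 2*b)
s(-3, 2)*(-441) = (3 + 2*2)*(-441) = (3 + 4)*(-441) = 7*(-441) = -3087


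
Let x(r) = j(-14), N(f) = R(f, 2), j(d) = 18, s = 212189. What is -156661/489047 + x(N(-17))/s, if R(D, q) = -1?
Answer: -33232938083/103770393883 ≈ -0.32025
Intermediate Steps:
N(f) = -1
x(r) = 18
-156661/489047 + x(N(-17))/s = -156661/489047 + 18/212189 = -33232938083/103770393883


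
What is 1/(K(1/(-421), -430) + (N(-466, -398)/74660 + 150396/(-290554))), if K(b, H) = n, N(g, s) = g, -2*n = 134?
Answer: -5423190410/366194748351 ≈ -0.014810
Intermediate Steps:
n = -67 (n = -½*134 = -67)
K(b, H) = -67
1/(K(1/(-421), -430) + (N(-466, -398)/74660 + 150396/(-290554))) = 1/(-67 + (-466/74660 + 150396/(-290554))) = 1/(-67 + (-466*1/74660 + 150396*(-1/290554))) = 1/(-67 + (-233/37330 - 75198/145277)) = 1/(-67 - 2840990881/5423190410) = 1/(-366194748351/5423190410) = -5423190410/366194748351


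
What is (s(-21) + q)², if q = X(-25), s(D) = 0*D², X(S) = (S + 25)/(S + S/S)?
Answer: 0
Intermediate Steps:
X(S) = (25 + S)/(1 + S) (X(S) = (25 + S)/(S + 1) = (25 + S)/(1 + S))
s(D) = 0
q = 0 (q = (25 - 25)/(1 - 25) = 0/(-24) = -1/24*0 = 0)
(s(-21) + q)² = (0 + 0)² = 0² = 0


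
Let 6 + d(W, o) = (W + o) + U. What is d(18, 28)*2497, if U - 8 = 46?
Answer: 234718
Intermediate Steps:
U = 54 (U = 8 + 46 = 54)
d(W, o) = 48 + W + o (d(W, o) = -6 + ((W + o) + 54) = -6 + (54 + W + o) = 48 + W + o)
d(18, 28)*2497 = (48 + 18 + 28)*2497 = 94*2497 = 234718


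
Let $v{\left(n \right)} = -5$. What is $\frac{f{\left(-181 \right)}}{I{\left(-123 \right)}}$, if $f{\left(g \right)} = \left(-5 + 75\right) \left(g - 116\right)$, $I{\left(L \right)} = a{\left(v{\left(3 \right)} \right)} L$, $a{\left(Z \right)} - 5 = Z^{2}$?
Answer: $\frac{231}{41} \approx 5.6341$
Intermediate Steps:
$a{\left(Z \right)} = 5 + Z^{2}$
$I{\left(L \right)} = 30 L$ ($I{\left(L \right)} = \left(5 + \left(-5\right)^{2}\right) L = \left(5 + 25\right) L = 30 L$)
$f{\left(g \right)} = -8120 + 70 g$ ($f{\left(g \right)} = 70 \left(-116 + g\right) = -8120 + 70 g$)
$\frac{f{\left(-181 \right)}}{I{\left(-123 \right)}} = \frac{-8120 + 70 \left(-181\right)}{30 \left(-123\right)} = \frac{-8120 - 12670}{-3690} = \left(-20790\right) \left(- \frac{1}{3690}\right) = \frac{231}{41}$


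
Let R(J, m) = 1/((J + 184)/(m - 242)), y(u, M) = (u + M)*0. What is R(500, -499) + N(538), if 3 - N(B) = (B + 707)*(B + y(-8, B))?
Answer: -8037697/12 ≈ -6.6981e+5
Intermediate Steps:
y(u, M) = 0 (y(u, M) = (M + u)*0 = 0)
R(J, m) = (-242 + m)/(184 + J) (R(J, m) = 1/((184 + J)/(-242 + m)) = (-242 + m)/(184 + J))
N(B) = 3 - B*(707 + B) (N(B) = 3 - (B + 707)*(B + 0) = 3 - (707 + B)*B = 3 - B*(707 + B))
R(500, -499) + N(538) = (-242 - 499)/(184 + 500) + (3 - 1*538² - 707*538) = -741/684 + (3 - 1*289444 - 380366) = (1/684)*(-741) + (3 - 289444 - 380366) = -13/12 - 669807 = -8037697/12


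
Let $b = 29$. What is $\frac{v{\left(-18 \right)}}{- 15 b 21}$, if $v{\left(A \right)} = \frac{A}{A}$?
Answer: $- \frac{1}{9135} \approx -0.00010947$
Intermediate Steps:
$v{\left(A \right)} = 1$
$\frac{v{\left(-18 \right)}}{- 15 b 21} = 1 \frac{1}{\left(-15\right) 29 \cdot 21} = 1 \frac{1}{\left(-435\right) 21} = 1 \frac{1}{-9135} = 1 \left(- \frac{1}{9135}\right) = - \frac{1}{9135}$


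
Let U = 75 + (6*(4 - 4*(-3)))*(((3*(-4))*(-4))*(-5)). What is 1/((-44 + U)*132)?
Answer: -1/3037188 ≈ -3.2925e-7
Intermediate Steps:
U = -22965 (U = 75 + (6*(4 + 12))*(-12*(-4)*(-5)) = 75 + (6*16)*(48*(-5)) = 75 + 96*(-240) = 75 - 23040 = -22965)
1/((-44 + U)*132) = 1/((-44 - 22965)*132) = 1/(-23009*132) = 1/(-3037188) = -1/3037188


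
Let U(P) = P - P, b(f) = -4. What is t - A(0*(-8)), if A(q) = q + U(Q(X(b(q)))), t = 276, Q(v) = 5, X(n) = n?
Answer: 276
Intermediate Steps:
U(P) = 0
A(q) = q (A(q) = q + 0 = q)
t - A(0*(-8)) = 276 - 0*(-8) = 276 - 1*0 = 276 + 0 = 276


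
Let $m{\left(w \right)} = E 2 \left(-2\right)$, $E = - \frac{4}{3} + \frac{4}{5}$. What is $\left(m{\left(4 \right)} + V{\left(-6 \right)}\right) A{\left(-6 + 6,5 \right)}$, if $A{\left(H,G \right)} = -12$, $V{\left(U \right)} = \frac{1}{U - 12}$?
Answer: $- \frac{374}{15} \approx -24.933$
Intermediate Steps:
$E = - \frac{8}{15}$ ($E = \left(-4\right) \frac{1}{3} + 4 \cdot \frac{1}{5} = - \frac{4}{3} + \frac{4}{5} = - \frac{8}{15} \approx -0.53333$)
$V{\left(U \right)} = \frac{1}{-12 + U}$
$m{\left(w \right)} = \frac{32}{15}$ ($m{\left(w \right)} = \left(- \frac{8}{15}\right) 2 \left(-2\right) = \left(- \frac{16}{15}\right) \left(-2\right) = \frac{32}{15}$)
$\left(m{\left(4 \right)} + V{\left(-6 \right)}\right) A{\left(-6 + 6,5 \right)} = \left(\frac{32}{15} + \frac{1}{-12 - 6}\right) \left(-12\right) = \left(\frac{32}{15} + \frac{1}{-18}\right) \left(-12\right) = \left(\frac{32}{15} - \frac{1}{18}\right) \left(-12\right) = \frac{187}{90} \left(-12\right) = - \frac{374}{15}$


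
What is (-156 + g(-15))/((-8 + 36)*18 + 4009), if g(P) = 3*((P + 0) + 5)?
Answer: -186/4513 ≈ -0.041214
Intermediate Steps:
g(P) = 15 + 3*P (g(P) = 3*(P + 5) = 3*(5 + P) = 15 + 3*P)
(-156 + g(-15))/((-8 + 36)*18 + 4009) = (-156 + (15 + 3*(-15)))/((-8 + 36)*18 + 4009) = (-156 + (15 - 45))/(28*18 + 4009) = (-156 - 30)/(504 + 4009) = -186/4513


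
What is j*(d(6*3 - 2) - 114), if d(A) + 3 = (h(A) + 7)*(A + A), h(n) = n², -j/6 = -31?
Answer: 1543614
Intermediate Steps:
j = 186 (j = -6*(-31) = 186)
d(A) = -3 + 2*A*(7 + A²) (d(A) = -3 + (A² + 7)*(A + A) = -3 + (7 + A²)*(2*A) = -3 + 2*A*(7 + A²))
j*(d(6*3 - 2) - 114) = 186*((-3 + 2*(6*3 - 2)³ + 14*(6*3 - 2)) - 114) = 186*((-3 + 2*(18 - 2)³ + 14*(18 - 2)) - 114) = 186*((-3 + 2*16³ + 14*16) - 114) = 186*((-3 + 2*4096 + 224) - 114) = 186*((-3 + 8192 + 224) - 114) = 186*(8413 - 114) = 186*8299 = 1543614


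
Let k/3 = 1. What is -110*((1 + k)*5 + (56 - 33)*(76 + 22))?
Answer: -250140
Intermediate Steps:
k = 3 (k = 3*1 = 3)
-110*((1 + k)*5 + (56 - 33)*(76 + 22)) = -110*((1 + 3)*5 + (56 - 33)*(76 + 22)) = -110*(4*5 + 23*98) = -110*(20 + 2254) = -110*2274 = -250140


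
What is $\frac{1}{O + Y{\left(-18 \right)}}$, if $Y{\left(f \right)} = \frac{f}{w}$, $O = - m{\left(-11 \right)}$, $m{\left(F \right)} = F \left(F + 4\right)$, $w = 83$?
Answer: $- \frac{83}{6409} \approx -0.012951$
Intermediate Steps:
$m{\left(F \right)} = F \left(4 + F\right)$
$O = -77$ ($O = - \left(-11\right) \left(4 - 11\right) = - \left(-11\right) \left(-7\right) = \left(-1\right) 77 = -77$)
$Y{\left(f \right)} = \frac{f}{83}$
$\frac{1}{O + Y{\left(-18 \right)}} = \frac{1}{-77 + \frac{1}{83} \left(-18\right)} = \frac{1}{-77 - \frac{18}{83}} = \frac{1}{- \frac{6409}{83}} = - \frac{83}{6409}$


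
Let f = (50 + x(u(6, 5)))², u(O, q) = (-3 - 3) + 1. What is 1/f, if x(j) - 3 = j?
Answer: 1/2304 ≈ 0.00043403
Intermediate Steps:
u(O, q) = -5 (u(O, q) = -6 + 1 = -5)
x(j) = 3 + j
f = 2304 (f = (50 + (3 - 5))² = (50 - 2)² = 48² = 2304)
1/f = 1/2304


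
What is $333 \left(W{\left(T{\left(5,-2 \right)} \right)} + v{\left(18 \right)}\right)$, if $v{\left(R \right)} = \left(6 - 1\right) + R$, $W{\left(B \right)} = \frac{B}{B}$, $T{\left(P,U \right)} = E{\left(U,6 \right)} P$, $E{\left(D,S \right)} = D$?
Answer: $7992$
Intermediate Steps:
$T{\left(P,U \right)} = P U$ ($T{\left(P,U \right)} = U P = P U$)
$W{\left(B \right)} = 1$
$v{\left(R \right)} = 5 + R$
$333 \left(W{\left(T{\left(5,-2 \right)} \right)} + v{\left(18 \right)}\right) = 333 \left(1 + \left(5 + 18\right)\right) = 333 \left(1 + 23\right) = 333 \cdot 24 = 7992$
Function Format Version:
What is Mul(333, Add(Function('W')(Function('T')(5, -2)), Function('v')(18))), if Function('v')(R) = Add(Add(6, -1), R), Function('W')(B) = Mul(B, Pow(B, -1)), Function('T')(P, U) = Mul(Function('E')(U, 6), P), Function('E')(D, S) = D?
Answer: 7992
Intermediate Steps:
Function('T')(P, U) = Mul(P, U) (Function('T')(P, U) = Mul(U, P) = Mul(P, U))
Function('W')(B) = 1
Function('v')(R) = Add(5, R)
Mul(333, Add(Function('W')(Function('T')(5, -2)), Function('v')(18))) = Mul(333, Add(1, Add(5, 18))) = Mul(333, Add(1, 23)) = Mul(333, 24) = 7992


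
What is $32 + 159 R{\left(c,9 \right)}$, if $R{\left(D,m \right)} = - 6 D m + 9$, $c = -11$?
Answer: $95909$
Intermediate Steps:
$R{\left(D,m \right)} = 9 - 6 D m$ ($R{\left(D,m \right)} = - 6 D m + 9 = 9 - 6 D m$)
$32 + 159 R{\left(c,9 \right)} = 32 + 159 \left(9 - \left(-66\right) 9\right) = 32 + 159 \left(9 + 594\right) = 32 + 159 \cdot 603 = 32 + 95877 = 95909$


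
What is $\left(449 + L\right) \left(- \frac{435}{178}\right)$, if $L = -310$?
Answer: $- \frac{60465}{178} \approx -339.69$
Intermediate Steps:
$\left(449 + L\right) \left(- \frac{435}{178}\right) = \left(449 - 310\right) \left(- \frac{435}{178}\right) = 139 \left(\left(-435\right) \frac{1}{178}\right) = 139 \left(- \frac{435}{178}\right) = - \frac{60465}{178}$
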